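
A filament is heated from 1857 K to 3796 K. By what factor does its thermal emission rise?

P ∝ T⁴, so the ratio is (3796/1857)⁴ = (2.044)⁴ = 17.5.

ratio ≈ 17.5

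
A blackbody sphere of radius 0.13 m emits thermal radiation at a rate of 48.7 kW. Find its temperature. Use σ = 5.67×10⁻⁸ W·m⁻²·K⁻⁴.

A = 4πr² = 4π × (0.13)² = 0.212 m².
From P = σAT⁴, T = (P / σA)^(1/4) = (48700 / (5.67×10⁻⁸ × 0.212))^(1/4).
T = (4.04×10^12)^(1/4) = 1420 K.

T ≈ 1420 K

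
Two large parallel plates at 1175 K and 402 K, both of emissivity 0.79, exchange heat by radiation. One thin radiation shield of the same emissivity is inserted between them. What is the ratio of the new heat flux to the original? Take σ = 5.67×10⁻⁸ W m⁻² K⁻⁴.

With N identical shields there are N+1 = 2 gaps in series, each with the same radiative resistance, so the flux falls to 1/(N+1) of its unshielded value.

ratio ≈ 0.500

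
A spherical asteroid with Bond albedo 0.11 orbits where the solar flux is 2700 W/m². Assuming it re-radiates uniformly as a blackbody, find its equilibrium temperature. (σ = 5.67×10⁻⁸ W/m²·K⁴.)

T ≈ 321 K

Power absorbed = (1−a)S·πR²; power emitted = 4πR²σT⁴. Equating and cancelling πR²:
T = ((1−a)S / 4σ)^(1/4) = (2400 / (4 × 5.67×10⁻⁸))^(1/4) = (1.06×10^10)^(1/4).
T = 321 K.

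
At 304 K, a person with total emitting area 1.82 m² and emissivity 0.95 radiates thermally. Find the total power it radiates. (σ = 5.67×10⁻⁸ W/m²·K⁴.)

Stefan–Boltzmann: P = εσAT⁴ = 0.95 × 5.67×10⁻⁸ × 1.82 × (304)⁴ = 0.95 × 5.67×10⁻⁸ × 1.82 × 8.54×10^9.
P = 837 W.

P ≈ 837 W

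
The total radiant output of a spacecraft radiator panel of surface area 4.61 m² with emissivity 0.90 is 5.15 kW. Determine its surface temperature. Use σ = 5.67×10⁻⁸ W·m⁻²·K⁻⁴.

T ≈ 385 K

From P = εσAT⁴, T = (P / εσA)^(1/4) = (5150 / (0.90 × 5.67×10⁻⁸ × 4.61))^(1/4).
T = (2.19×10^10)^(1/4) = 385 K.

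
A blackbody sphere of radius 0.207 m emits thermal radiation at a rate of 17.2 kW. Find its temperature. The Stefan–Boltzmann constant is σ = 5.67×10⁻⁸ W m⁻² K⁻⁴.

T ≈ 866 K

A = 4πr² = 4π × (0.207)² = 0.538 m².
From P = σAT⁴, T = (P / σA)^(1/4) = (17200 / (5.67×10⁻⁸ × 0.538))^(1/4).
T = (5.63×10^11)^(1/4) = 866 K.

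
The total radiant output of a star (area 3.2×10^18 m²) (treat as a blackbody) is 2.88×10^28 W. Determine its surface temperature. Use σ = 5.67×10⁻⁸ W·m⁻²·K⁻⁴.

T ≈ 20000 K

From P = σAT⁴, T = (P / σA)^(1/4) = (2.88×10^28 / (5.67×10⁻⁸ × 3.20×10^18))^(1/4).
T = (1.59×10^17)^(1/4) = 20000 K.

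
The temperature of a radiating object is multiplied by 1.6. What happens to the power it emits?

factor ≈ 6.55

P ∝ T⁴, so the power scales as (1.6)⁴ = 6.55.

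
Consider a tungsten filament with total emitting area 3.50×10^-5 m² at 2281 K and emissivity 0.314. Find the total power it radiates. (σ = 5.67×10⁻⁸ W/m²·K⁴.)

P = εσAT⁴ = 0.314 × 5.67×10⁻⁸ × 3.50×10^-5 × (2281)⁴ = 0.314 × 5.67×10⁻⁸ × 3.50×10^-5 × 2.71×10^13.
P = 16.9 W.

P ≈ 16.9 W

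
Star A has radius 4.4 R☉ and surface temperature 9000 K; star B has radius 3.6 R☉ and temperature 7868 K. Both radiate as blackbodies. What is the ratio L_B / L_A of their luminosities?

L = 4πR²σT⁴ ∝ R²T⁴, so L_B/L_A = (3.6/4.4)² × (7868/9000)⁴ = 0.669 × 0.584 = 0.391.

L_B/L_A ≈ 0.391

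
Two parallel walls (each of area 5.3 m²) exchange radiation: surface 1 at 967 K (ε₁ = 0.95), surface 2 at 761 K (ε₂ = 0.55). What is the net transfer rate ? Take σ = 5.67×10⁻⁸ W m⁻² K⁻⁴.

Q ≈ 86600 W

For two large parallel gray plates, q = σ(T₁⁴ − T₂⁴) / (1/ε₁ + 1/ε₂ − 1).
1/ε₁ + 1/ε₂ − 1 = 1/0.95 + 1/0.55 − 1 = 1.871.
T₁⁴ − T₂⁴ = 8.74×10^11 − 3.35×10^11 = 5.39×10^11 K⁴.
q = 5.67×10⁻⁸ × 5.39×10^11 / 1.871 = 16300 W/m².
Q = q·A = 16300 × 5.3 = 86600 W.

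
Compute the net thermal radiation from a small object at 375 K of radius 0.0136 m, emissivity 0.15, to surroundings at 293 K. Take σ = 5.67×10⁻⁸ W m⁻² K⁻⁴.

A = 4πr² = 4π × (0.0136)² = 2.32×10^-3 m².
Q = εσA(T⁴ − T_s⁴). T⁴ − T_s⁴ = (375)⁴ − (293)⁴ = 1.98×10^10 − 7.37×10^9 = 1.24×10^10 K⁴.
Q = 0.15 × 5.67×10⁻⁸ × 2.32×10^-3 × 1.24×10^10 = 0.245 W.

Q ≈ 0.245 W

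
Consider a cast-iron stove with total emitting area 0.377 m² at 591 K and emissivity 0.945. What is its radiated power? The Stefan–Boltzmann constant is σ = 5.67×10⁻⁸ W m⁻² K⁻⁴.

P ≈ 2460 W

Stefan–Boltzmann: P = εσAT⁴ = 0.945 × 5.67×10⁻⁸ × 0.377 × (591)⁴ = 0.945 × 5.67×10⁻⁸ × 0.377 × 1.22×10^11.
P = 2460 W.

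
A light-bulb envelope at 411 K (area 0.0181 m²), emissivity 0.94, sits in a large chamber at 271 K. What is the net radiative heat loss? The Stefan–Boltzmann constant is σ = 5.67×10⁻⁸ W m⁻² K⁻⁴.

Q = εσA(T⁴ − T_s⁴). T⁴ − T_s⁴ = (411)⁴ − (271)⁴ = 2.85×10^10 − 5.39×10^9 = 2.31×10^10 K⁴.
Q = 0.94 × 5.67×10⁻⁸ × 0.0181 × 2.31×10^10 = 22.3 W.

Q ≈ 22.3 W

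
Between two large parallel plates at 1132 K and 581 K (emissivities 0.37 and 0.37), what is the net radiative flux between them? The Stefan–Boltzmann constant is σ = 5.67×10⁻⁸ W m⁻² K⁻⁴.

For two large parallel gray plates, q = σ(T₁⁴ − T₂⁴) / (1/ε₁ + 1/ε₂ − 1).
1/ε₁ + 1/ε₂ − 1 = 1/0.37 + 1/0.37 − 1 = 4.405.
T₁⁴ − T₂⁴ = 1.64×10^12 − 1.14×10^11 = 1.53×10^12 K⁴.
q = 5.67×10⁻⁸ × 1.53×10^12 / 4.405 = 19700 W/m².

q ≈ 19700 W/m²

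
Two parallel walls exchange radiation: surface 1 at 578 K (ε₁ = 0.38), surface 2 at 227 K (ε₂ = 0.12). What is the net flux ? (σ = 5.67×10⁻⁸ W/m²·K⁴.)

For two large parallel gray plates, q = σ(T₁⁴ − T₂⁴) / (1/ε₁ + 1/ε₂ − 1).
1/ε₁ + 1/ε₂ − 1 = 1/0.38 + 1/0.12 − 1 = 9.965.
T₁⁴ − T₂⁴ = 1.12×10^11 − 2.66×10^9 = 1.09×10^11 K⁴.
q = 5.67×10⁻⁸ × 1.09×10^11 / 9.965 = 620 W/m².

q ≈ 620 W/m²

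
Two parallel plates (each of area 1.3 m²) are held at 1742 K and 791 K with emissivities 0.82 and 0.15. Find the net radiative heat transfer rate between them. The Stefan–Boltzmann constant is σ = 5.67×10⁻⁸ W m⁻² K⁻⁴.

For two large parallel gray plates, q = σ(T₁⁴ − T₂⁴) / (1/ε₁ + 1/ε₂ − 1).
1/ε₁ + 1/ε₂ − 1 = 1/0.82 + 1/0.15 − 1 = 6.886.
T₁⁴ − T₂⁴ = 9.21×10^12 − 3.91×10^11 = 8.82×10^12 K⁴.
q = 5.67×10⁻⁸ × 8.82×10^12 / 6.886 = 72600 W/m².
Q = q·A = 72600 × 1.3 = 94400 W.

Q ≈ 94400 W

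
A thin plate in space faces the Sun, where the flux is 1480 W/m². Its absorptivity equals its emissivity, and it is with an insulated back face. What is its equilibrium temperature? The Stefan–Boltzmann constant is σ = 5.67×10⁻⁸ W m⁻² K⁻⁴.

T ≈ 402 K

Absorbed flux αS = emitted flux εσT⁴ (one radiating face); with α = ε, T = (S/σ)^(1/4).
T = (1480 / 5.67×10⁻⁸)^(1/4) = (2.61×10^10)^(1/4).
T = 402 K.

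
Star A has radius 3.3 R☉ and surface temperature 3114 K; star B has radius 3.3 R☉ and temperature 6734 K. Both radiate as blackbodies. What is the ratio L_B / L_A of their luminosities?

L_B/L_A ≈ 21.9

L = 4πR²σT⁴ ∝ R²T⁴, so L_B/L_A = (3.3/3.3)² × (6734/3114)⁴ = 1.00 × 21.9 = 21.9.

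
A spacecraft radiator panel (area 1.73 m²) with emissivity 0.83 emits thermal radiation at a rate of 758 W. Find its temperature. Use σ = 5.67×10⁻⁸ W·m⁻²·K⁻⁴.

From P = εσAT⁴, T = (P / εσA)^(1/4) = (758 / (0.83 × 5.67×10⁻⁸ × 1.73))^(1/4).
T = (9.31×10^9)^(1/4) = 311 K.

T ≈ 311 K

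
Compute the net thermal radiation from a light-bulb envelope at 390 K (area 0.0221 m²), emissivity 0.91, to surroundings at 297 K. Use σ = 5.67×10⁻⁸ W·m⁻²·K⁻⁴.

Q ≈ 17.5 W

Q = εσA(T⁴ − T_s⁴). T⁴ − T_s⁴ = (390)⁴ − (297)⁴ = 2.31×10^10 − 7.78×10^9 = 1.54×10^10 K⁴.
Q = 0.91 × 5.67×10⁻⁸ × 0.0221 × 1.54×10^10 = 17.5 W.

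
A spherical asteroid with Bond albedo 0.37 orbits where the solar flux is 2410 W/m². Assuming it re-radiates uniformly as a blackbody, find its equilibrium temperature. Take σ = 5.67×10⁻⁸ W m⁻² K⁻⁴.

T ≈ 286 K

Power absorbed = (1−a)S·πR²; power emitted = 4πR²σT⁴. Equating and cancelling πR²:
T = ((1−a)S / 4σ)^(1/4) = (1520 / (4 × 5.67×10⁻⁸))^(1/4) = (6.69×10^9)^(1/4).
T = 286 K.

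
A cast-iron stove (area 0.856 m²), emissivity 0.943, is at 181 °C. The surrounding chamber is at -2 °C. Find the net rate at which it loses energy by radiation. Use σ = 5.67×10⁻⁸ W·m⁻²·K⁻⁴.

Convert: 181 °C = 454 K; -2 °C = 271 K.
Q = εσA(T⁴ − T_s⁴). T⁴ − T_s⁴ = (454)⁴ − (271)⁴ = 4.25×10^10 − 5.39×10^9 = 3.71×10^10 K⁴.
Q = 0.943 × 5.67×10⁻⁸ × 0.856 × 3.71×10^10 = 1700 W.

Q ≈ 1700 W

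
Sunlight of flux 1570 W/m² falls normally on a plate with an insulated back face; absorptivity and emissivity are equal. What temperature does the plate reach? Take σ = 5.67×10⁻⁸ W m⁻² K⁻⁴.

Absorbed flux αS = emitted flux εσT⁴ (one radiating face); with α = ε, T = (S/σ)^(1/4).
T = (1570 / 5.67×10⁻⁸)^(1/4) = (2.77×10^10)^(1/4).
T = 408 K.

T ≈ 408 K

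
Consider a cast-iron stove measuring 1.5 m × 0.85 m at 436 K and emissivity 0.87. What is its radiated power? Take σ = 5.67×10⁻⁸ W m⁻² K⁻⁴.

A = 1.5 × 0.85 = 1.27 m².
Stefan–Boltzmann: P = εσAT⁴ = 0.87 × 5.67×10⁻⁸ × 1.27 × (436)⁴ = 0.87 × 5.67×10⁻⁸ × 1.27 × 3.61×10^10.
P = 2270 W.

P ≈ 2270 W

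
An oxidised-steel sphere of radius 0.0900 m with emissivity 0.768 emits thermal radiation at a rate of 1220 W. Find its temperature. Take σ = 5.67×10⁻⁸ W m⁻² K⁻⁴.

A = 4πr² = 4π × (0.0900)² = 0.102 m².
From P = εσAT⁴, T = (P / εσA)^(1/4) = (1220 / (0.768 × 5.67×10⁻⁸ × 0.102))^(1/4).
T = (2.75×10^11)^(1/4) = 724 K.

T ≈ 724 K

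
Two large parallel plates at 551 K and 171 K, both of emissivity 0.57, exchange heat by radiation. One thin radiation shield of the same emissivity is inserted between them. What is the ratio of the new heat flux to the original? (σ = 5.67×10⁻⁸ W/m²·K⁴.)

With N identical shields there are N+1 = 2 gaps in series, each with the same radiative resistance, so the flux falls to 1/(N+1) of its unshielded value.

ratio ≈ 0.500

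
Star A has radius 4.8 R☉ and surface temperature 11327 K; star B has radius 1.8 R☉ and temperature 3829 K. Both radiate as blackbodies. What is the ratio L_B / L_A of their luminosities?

L_B/L_A ≈ 1.84×10^-3

L = 4πR²σT⁴ ∝ R²T⁴, so L_B/L_A = (1.8/4.8)² × (3829/11327)⁴ = 0.141 × 0.0131 = 1.84×10^-3.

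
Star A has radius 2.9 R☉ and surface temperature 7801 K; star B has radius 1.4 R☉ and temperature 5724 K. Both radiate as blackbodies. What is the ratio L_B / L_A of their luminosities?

L_B/L_A ≈ 0.0676

L = 4πR²σT⁴ ∝ R²T⁴, so L_B/L_A = (1.4/2.9)² × (5724/7801)⁴ = 0.233 × 0.290 = 0.0676.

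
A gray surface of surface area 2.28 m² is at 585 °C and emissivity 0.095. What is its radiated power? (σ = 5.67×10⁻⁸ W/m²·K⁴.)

P ≈ 6660 W

585 °C = 858 K.
P = εσAT⁴ = 0.095 × 5.67×10⁻⁸ × 2.28 × (858)⁴ = 0.095 × 5.67×10⁻⁸ × 2.28 × 5.42×10^11.
P = 6660 W.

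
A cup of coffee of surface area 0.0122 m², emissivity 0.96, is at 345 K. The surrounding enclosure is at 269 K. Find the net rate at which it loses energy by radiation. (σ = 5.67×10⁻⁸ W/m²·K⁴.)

Q ≈ 5.93 W

Q = εσA(T⁴ − T_s⁴). T⁴ − T_s⁴ = (345)⁴ − (269)⁴ = 1.42×10^10 − 5.24×10^9 = 8.93×10^9 K⁴.
Q = 0.96 × 5.67×10⁻⁸ × 0.0122 × 8.93×10^9 = 5.93 W.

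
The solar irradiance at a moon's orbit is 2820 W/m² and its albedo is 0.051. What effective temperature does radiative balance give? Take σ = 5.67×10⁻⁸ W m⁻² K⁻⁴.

T ≈ 330 K

Power absorbed = (1−a)S·πR²; power emitted = 4πR²σT⁴. Equating and cancelling πR²:
T = ((1−a)S / 4σ)^(1/4) = (2680 / (4 × 5.67×10⁻⁸))^(1/4) = (1.18×10^10)^(1/4).
T = 330 K.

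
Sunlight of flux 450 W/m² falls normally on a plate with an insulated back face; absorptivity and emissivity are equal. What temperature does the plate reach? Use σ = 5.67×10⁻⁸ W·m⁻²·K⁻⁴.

Absorbed flux αS = emitted flux εσT⁴ (one radiating face); with α = ε, T = (S/σ)^(1/4).
T = (450 / 5.67×10⁻⁸)^(1/4) = (7.94×10^9)^(1/4).
T = 298 K.

T ≈ 298 K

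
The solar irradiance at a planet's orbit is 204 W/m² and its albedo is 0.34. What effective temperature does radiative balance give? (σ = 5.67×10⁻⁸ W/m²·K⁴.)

Power absorbed = (1−a)S·πR²; power emitted = 4πR²σT⁴. Equating and cancelling πR²:
T = ((1−a)S / 4σ)^(1/4) = (135 / (4 × 5.67×10⁻⁸))^(1/4) = (5.94×10^8)^(1/4).
T = 156 K.

T ≈ 156 K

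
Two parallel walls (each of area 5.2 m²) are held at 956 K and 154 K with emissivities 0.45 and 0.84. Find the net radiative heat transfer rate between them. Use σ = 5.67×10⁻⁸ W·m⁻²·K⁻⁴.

For two large parallel gray plates, q = σ(T₁⁴ − T₂⁴) / (1/ε₁ + 1/ε₂ − 1).
1/ε₁ + 1/ε₂ − 1 = 1/0.45 + 1/0.84 − 1 = 2.413.
T₁⁴ − T₂⁴ = 8.35×10^11 − 5.62×10^8 = 8.35×10^11 K⁴.
q = 5.67×10⁻⁸ × 8.35×10^11 / 2.413 = 19600 W/m².
Q = q·A = 19600 × 5.2 = 1.02×10^5 W.

Q ≈ 1.02×10^5 W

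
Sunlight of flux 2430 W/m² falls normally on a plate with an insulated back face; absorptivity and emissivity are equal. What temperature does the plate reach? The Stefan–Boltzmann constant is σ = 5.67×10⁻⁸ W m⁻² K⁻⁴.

Absorbed flux αS = emitted flux εσT⁴ (one radiating face); with α = ε, T = (S/σ)^(1/4).
T = (2430 / 5.67×10⁻⁸)^(1/4) = (4.29×10^10)^(1/4).
T = 455 K.

T ≈ 455 K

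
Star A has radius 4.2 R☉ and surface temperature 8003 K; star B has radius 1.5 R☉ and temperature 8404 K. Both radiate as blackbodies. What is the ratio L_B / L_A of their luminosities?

L_B/L_A ≈ 0.155

L = 4πR²σT⁴ ∝ R²T⁴, so L_B/L_A = (1.5/4.2)² × (8404/8003)⁴ = 0.128 × 1.22 = 0.155.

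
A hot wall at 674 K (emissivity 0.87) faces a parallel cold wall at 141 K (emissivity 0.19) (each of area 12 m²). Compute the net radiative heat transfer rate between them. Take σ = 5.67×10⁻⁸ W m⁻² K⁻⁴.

Q ≈ 25900 W

For two large parallel gray plates, q = σ(T₁⁴ − T₂⁴) / (1/ε₁ + 1/ε₂ − 1).
1/ε₁ + 1/ε₂ − 1 = 1/0.87 + 1/0.19 − 1 = 5.413.
T₁⁴ − T₂⁴ = 2.06×10^11 − 3.95×10^8 = 2.06×10^11 K⁴.
q = 5.67×10⁻⁸ × 2.06×10^11 / 5.413 = 2160 W/m².
Q = q·A = 2160 × 12 = 25900 W.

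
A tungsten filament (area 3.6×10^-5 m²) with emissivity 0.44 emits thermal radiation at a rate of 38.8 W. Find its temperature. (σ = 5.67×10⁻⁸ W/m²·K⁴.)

T ≈ 2560 K

From P = εσAT⁴, T = (P / εσA)^(1/4) = (38.8 / (0.44 × 5.67×10⁻⁸ × 3.60×10^-5))^(1/4).
T = (4.32×10^13)^(1/4) = 2560 K.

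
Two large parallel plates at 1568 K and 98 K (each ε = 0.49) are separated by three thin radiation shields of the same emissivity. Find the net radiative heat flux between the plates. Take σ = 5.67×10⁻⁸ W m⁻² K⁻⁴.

q ≈ 27800 W/m²

Each of the 4 gaps contributes resistance (2/ε − 1) = 2/0.49 − 1 = 3.082; total = 12.33.
q = σ(T₁⁴ − T₂⁴) / 12.33 = 5.67×10⁻⁸ × 6.04×10^12 / 12.33 = 27800 W/m².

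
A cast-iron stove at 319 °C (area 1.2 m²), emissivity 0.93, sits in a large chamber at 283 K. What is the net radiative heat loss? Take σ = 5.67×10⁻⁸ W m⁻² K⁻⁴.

Q ≈ 7370 W

Convert: 319 °C = 592 K.
Q = εσA(T⁴ − T_s⁴). T⁴ − T_s⁴ = (592)⁴ − (283)⁴ = 1.23×10^11 − 6.41×10^9 = 1.16×10^11 K⁴.
Q = 0.93 × 5.67×10⁻⁸ × 1.20 × 1.16×10^11 = 7370 W.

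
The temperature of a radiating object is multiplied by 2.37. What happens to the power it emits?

P ∝ T⁴, so the power scales as (2.37)⁴ = 31.5.

factor ≈ 31.5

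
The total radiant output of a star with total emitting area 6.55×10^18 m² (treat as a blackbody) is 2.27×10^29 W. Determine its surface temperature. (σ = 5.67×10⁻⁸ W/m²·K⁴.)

From P = σAT⁴, T = (P / σA)^(1/4) = (2.27×10^29 / (5.67×10⁻⁸ × 6.55×10^18))^(1/4).
T = (6.11×10^17)^(1/4) = 28000 K.

T ≈ 28000 K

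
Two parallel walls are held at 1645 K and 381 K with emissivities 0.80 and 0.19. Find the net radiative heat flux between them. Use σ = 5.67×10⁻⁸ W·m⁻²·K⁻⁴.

For two large parallel gray plates, q = σ(T₁⁴ − T₂⁴) / (1/ε₁ + 1/ε₂ − 1).
1/ε₁ + 1/ε₂ − 1 = 1/0.80 + 1/0.19 − 1 = 5.513.
T₁⁴ − T₂⁴ = 7.32×10^12 − 2.11×10^10 = 7.30×10^12 K⁴.
q = 5.67×10⁻⁸ × 7.30×10^12 / 5.513 = 75100 W/m².

q ≈ 75100 W/m²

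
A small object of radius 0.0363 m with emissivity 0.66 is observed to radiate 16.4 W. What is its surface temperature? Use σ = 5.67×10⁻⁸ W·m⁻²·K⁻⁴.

A = 4πr² = 4π × (0.0363)² = 0.0166 m².
From P = εσAT⁴, T = (P / εσA)^(1/4) = (16.4 / (0.66 × 5.67×10⁻⁸ × 0.0166))^(1/4).
T = (2.65×10^10)^(1/4) = 403 K.

T ≈ 403 K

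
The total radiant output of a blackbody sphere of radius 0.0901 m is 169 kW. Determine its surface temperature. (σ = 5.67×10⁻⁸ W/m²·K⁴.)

T ≈ 2320 K

A = 4πr² = 4π × (0.0901)² = 0.102 m².
From P = σAT⁴, T = (P / σA)^(1/4) = (1.69×10^5 / (5.67×10⁻⁸ × 0.102))^(1/4).
T = (2.92×10^13)^(1/4) = 2320 K.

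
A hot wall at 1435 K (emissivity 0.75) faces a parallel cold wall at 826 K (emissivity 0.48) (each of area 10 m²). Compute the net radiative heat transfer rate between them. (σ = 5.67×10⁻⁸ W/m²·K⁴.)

Q ≈ 8.86×10^5 W

For two large parallel gray plates, q = σ(T₁⁴ − T₂⁴) / (1/ε₁ + 1/ε₂ − 1).
1/ε₁ + 1/ε₂ − 1 = 1/0.75 + 1/0.48 − 1 = 2.417.
T₁⁴ − T₂⁴ = 4.24×10^12 − 4.66×10^11 = 3.77×10^12 K⁴.
q = 5.67×10⁻⁸ × 3.77×10^12 / 2.417 = 88600 W/m².
Q = q·A = 88600 × 10 = 8.86×10^5 W.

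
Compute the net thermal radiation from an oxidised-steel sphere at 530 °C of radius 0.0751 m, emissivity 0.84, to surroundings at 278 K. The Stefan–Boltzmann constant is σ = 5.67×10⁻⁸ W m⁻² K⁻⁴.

Q ≈ 1380 W

A = 4πr² = 4π × (0.0751)² = 0.0709 m².
Convert: 530 °C = 803 K.
Q = εσA(T⁴ − T_s⁴). T⁴ − T_s⁴ = (803)⁴ − (278)⁴ = 4.16×10^11 − 5.97×10^9 = 4.10×10^11 K⁴.
Q = 0.84 × 5.67×10⁻⁸ × 0.0709 × 4.10×10^11 = 1380 W.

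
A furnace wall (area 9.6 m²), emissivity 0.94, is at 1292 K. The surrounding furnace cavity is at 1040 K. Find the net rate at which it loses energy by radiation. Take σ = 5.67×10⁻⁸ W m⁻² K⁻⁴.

Q = εσA(T⁴ − T_s⁴). T⁴ − T_s⁴ = (1292)⁴ − (1040)⁴ = 2.79×10^12 − 1.17×10^12 = 1.62×10^12 K⁴.
Q = 0.94 × 5.67×10⁻⁸ × 9.60 × 1.62×10^12 = 8.27×10^5 W.

Q ≈ 8.27×10^5 W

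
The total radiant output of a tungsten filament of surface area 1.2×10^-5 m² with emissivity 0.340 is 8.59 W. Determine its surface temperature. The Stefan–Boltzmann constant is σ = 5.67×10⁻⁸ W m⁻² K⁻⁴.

From P = εσAT⁴, T = (P / εσA)^(1/4) = (8.59 / (0.340 × 5.67×10⁻⁸ × 1.20×10^-5))^(1/4).
T = (3.71×10^13)^(1/4) = 2470 K.

T ≈ 2470 K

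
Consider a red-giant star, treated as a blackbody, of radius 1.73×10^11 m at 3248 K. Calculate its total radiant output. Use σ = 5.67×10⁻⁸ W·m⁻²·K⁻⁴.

P ≈ 2.37×10^30 W

A = 4πr² = 4π × (1.73×10^11)² = 3.76×10^23 m².
P = σAT⁴ = 5.67×10⁻⁸ × 3.76×10^23 × (3248)⁴ = 5.67×10⁻⁸ × 3.76×10^23 × 1.11×10^14.
P = 2.37×10^30 W.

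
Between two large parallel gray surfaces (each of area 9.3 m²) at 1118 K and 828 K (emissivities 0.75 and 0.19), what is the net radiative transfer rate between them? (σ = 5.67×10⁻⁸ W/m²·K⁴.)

For two large parallel gray plates, q = σ(T₁⁴ − T₂⁴) / (1/ε₁ + 1/ε₂ − 1).
1/ε₁ + 1/ε₂ − 1 = 1/0.75 + 1/0.19 − 1 = 5.596.
T₁⁴ − T₂⁴ = 1.56×10^12 − 4.70×10^11 = 1.09×10^12 K⁴.
q = 5.67×10⁻⁸ × 1.09×10^12 / 5.596 = 11100 W/m².
Q = q·A = 11100 × 9.3 = 1.03×10^5 W.

Q ≈ 1.03×10^5 W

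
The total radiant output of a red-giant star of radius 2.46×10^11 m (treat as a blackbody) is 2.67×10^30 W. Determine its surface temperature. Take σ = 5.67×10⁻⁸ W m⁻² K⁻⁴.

A = 4πr² = 4π × (2.46×10^11)² = 7.60×10^23 m².
From P = σAT⁴, T = (P / σA)^(1/4) = (2.67×10^30 / (5.67×10⁻⁸ × 7.60×10^23))^(1/4).
T = (6.19×10^13)^(1/4) = 2810 K.

T ≈ 2810 K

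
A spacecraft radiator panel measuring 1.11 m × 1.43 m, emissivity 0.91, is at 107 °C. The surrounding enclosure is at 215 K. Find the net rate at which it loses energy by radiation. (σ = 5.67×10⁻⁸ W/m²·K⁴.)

Q ≈ 1530 W

A = 1.11 × 1.43 = 1.59 m².
Convert: 107 °C = 380 K.
Q = εσA(T⁴ − T_s⁴). T⁴ − T_s⁴ = (380)⁴ − (215)⁴ = 2.09×10^10 − 2.14×10^9 = 1.87×10^10 K⁴.
Q = 0.91 × 5.67×10⁻⁸ × 1.59 × 1.87×10^10 = 1530 W.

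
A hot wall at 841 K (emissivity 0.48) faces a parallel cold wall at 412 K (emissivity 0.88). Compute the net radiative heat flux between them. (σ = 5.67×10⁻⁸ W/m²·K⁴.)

For two large parallel gray plates, q = σ(T₁⁴ − T₂⁴) / (1/ε₁ + 1/ε₂ − 1).
1/ε₁ + 1/ε₂ − 1 = 1/0.48 + 1/0.88 − 1 = 2.220.
T₁⁴ − T₂⁴ = 5.00×10^11 − 2.88×10^10 = 4.71×10^11 K⁴.
q = 5.67×10⁻⁸ × 4.71×10^11 / 2.220 = 12000 W/m².

q ≈ 12000 W/m²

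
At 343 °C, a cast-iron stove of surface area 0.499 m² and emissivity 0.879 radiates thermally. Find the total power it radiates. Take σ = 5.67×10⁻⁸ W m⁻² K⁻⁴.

P ≈ 3580 W

343 °C = 616 K.
P = εσAT⁴ = 0.879 × 5.67×10⁻⁸ × 0.499 × (616)⁴ = 0.879 × 5.67×10⁻⁸ × 0.499 × 1.44×10^11.
P = 3580 W.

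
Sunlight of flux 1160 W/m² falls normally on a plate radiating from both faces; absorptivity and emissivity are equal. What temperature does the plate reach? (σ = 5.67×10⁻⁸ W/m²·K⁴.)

Absorbed flux αS = emitted flux 2εσT⁴ per unit area; with α = ε this gives T = (S/2σ)^(1/4).
T = (1160 / (2 × 5.67×10⁻⁸))^(1/4) = (1.02×10^10)^(1/4).
T = 318 K.

T ≈ 318 K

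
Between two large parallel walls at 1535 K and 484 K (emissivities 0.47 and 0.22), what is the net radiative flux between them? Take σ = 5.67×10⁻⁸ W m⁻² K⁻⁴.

For two large parallel gray plates, q = σ(T₁⁴ − T₂⁴) / (1/ε₁ + 1/ε₂ − 1).
1/ε₁ + 1/ε₂ − 1 = 1/0.47 + 1/0.22 − 1 = 5.673.
T₁⁴ − T₂⁴ = 5.55×10^12 − 5.49×10^10 = 5.50×10^12 K⁴.
q = 5.67×10⁻⁸ × 5.50×10^12 / 5.673 = 54900 W/m².

q ≈ 54900 W/m²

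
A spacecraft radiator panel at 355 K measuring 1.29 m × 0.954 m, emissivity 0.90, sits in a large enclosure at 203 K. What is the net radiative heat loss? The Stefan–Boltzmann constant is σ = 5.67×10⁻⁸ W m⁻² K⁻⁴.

Q ≈ 891 W

A = 1.29 × 0.954 = 1.23 m².
Q = εσA(T⁴ − T_s⁴). T⁴ − T_s⁴ = (355)⁴ − (203)⁴ = 1.59×10^10 − 1.70×10^9 = 1.42×10^10 K⁴.
Q = 0.90 × 5.67×10⁻⁸ × 1.23 × 1.42×10^10 = 891 W.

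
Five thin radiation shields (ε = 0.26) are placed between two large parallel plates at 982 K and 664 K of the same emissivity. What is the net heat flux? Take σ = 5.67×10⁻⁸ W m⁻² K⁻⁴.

q ≈ 1040 W/m²

Each of the 6 gaps contributes resistance (2/ε − 1) = 2/0.26 − 1 = 6.692; total = 40.15.
q = σ(T₁⁴ − T₂⁴) / 40.15 = 5.67×10⁻⁸ × 7.36×10^11 / 40.15 = 1040 W/m².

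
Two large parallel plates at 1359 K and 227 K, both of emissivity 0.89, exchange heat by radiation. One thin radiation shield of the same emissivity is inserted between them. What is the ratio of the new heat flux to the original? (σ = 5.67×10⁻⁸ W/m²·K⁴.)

ratio ≈ 0.500

With N identical shields there are N+1 = 2 gaps in series, each with the same radiative resistance, so the flux falls to 1/(N+1) of its unshielded value.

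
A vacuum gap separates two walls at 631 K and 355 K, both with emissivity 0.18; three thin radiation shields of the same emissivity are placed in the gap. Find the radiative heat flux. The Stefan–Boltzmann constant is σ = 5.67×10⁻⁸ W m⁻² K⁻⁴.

Each of the 4 gaps contributes resistance (2/ε − 1) = 2/0.18 − 1 = 10.11; total = 40.44.
q = σ(T₁⁴ − T₂⁴) / 40.44 = 5.67×10⁻⁸ × 1.43×10^11 / 40.44 = 200 W/m².

q ≈ 200 W/m²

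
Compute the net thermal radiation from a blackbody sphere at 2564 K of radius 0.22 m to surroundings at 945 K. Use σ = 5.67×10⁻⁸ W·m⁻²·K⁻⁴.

Q ≈ 1.46×10^6 W

A = 4πr² = 4π × (0.22)² = 0.608 m².
Q = σA(T⁴ − T_s⁴). T⁴ − T_s⁴ = (2564)⁴ − (945)⁴ = 4.32×10^13 − 7.97×10^11 = 4.24×10^13 K⁴.
Q = 5.67×10⁻⁸ × 0.608 × 4.24×10^13 = 1.46×10^6 W.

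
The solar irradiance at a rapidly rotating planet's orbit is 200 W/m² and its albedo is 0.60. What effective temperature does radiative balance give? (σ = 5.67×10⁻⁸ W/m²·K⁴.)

T ≈ 137 K

Power absorbed = (1−a)S·πR²; power emitted = 4πR²σT⁴. Equating and cancelling πR²:
T = ((1−a)S / 4σ)^(1/4) = (80.0 / (4 × 5.67×10⁻⁸))^(1/4) = (3.53×10^8)^(1/4).
T = 137 K.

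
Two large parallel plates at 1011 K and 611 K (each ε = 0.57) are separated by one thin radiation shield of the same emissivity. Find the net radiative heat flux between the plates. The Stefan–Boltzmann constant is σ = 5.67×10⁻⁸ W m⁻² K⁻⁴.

Each of the 2 gaps contributes resistance (2/ε − 1) = 2/0.57 − 1 = 2.509; total = 5.018.
q = σ(T₁⁴ − T₂⁴) / 5.018 = 5.67×10⁻⁸ × 9.05×10^11 / 5.018 = 10200 W/m².

q ≈ 10200 W/m²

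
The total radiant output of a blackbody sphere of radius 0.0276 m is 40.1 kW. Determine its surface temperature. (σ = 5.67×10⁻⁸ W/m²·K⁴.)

T ≈ 2930 K

A = 4πr² = 4π × (0.0276)² = 9.57×10^-3 m².
From P = σAT⁴, T = (P / σA)^(1/4) = (40100 / (5.67×10⁻⁸ × 9.57×10^-3))^(1/4).
T = (7.39×10^13)^(1/4) = 2930 K.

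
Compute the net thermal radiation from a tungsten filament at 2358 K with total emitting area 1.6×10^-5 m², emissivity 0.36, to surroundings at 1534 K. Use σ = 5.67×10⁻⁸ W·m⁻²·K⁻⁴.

Q = εσA(T⁴ − T_s⁴). T⁴ − T_s⁴ = (2358)⁴ − (1534)⁴ = 3.09×10^13 − 5.54×10^12 = 2.54×10^13 K⁴.
Q = 0.36 × 5.67×10⁻⁸ × 1.60×10^-5 × 2.54×10^13 = 8.29 W.

Q ≈ 8.29 W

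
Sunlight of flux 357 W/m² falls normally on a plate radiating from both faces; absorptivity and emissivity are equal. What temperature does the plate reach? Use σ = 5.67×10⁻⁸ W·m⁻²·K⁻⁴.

Absorbed flux αS = emitted flux 2εσT⁴ per unit area; with α = ε this gives T = (S/2σ)^(1/4).
T = (357 / (2 × 5.67×10⁻⁸))^(1/4) = (3.15×10^9)^(1/4).
T = 237 K.

T ≈ 237 K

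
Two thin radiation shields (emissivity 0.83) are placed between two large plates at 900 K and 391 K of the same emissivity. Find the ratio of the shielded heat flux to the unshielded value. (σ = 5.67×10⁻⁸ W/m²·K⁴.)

ratio ≈ 0.333

With N identical shields there are N+1 = 3 gaps in series, each with the same radiative resistance, so the flux falls to 1/(N+1) of its unshielded value.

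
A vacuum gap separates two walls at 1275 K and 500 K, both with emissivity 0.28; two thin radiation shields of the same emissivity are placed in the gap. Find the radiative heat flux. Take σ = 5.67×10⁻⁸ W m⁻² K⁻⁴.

q ≈ 7940 W/m²

Each of the 3 gaps contributes resistance (2/ε − 1) = 2/0.28 − 1 = 6.143; total = 18.43.
q = σ(T₁⁴ − T₂⁴) / 18.43 = 5.67×10⁻⁸ × 2.58×10^12 / 18.43 = 7940 W/m².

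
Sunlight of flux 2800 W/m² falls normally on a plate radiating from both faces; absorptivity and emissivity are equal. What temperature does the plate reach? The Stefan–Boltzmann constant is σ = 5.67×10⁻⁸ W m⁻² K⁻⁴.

T ≈ 396 K

Absorbed flux αS = emitted flux 2εσT⁴ per unit area; with α = ε this gives T = (S/2σ)^(1/4).
T = (2800 / (2 × 5.67×10⁻⁸))^(1/4) = (2.47×10^10)^(1/4).
T = 396 K.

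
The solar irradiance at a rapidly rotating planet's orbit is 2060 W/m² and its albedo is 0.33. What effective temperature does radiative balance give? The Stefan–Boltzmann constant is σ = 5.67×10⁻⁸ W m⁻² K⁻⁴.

Power absorbed = (1−a)S·πR²; power emitted = 4πR²σT⁴. Equating and cancelling πR²:
T = ((1−a)S / 4σ)^(1/4) = (1380 / (4 × 5.67×10⁻⁸))^(1/4) = (6.09×10^9)^(1/4).
T = 279 K.

T ≈ 279 K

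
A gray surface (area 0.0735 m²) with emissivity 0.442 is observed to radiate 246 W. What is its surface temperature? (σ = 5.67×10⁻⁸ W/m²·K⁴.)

From P = εσAT⁴, T = (P / εσA)^(1/4) = (246 / (0.442 × 5.67×10⁻⁸ × 0.0735))^(1/4).
T = (1.34×10^11)^(1/4) = 605 K.

T ≈ 605 K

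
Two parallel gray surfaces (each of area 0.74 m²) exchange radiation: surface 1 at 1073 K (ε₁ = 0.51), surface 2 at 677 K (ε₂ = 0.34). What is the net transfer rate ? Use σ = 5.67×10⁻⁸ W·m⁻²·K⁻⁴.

For two large parallel gray plates, q = σ(T₁⁴ − T₂⁴) / (1/ε₁ + 1/ε₂ − 1).
1/ε₁ + 1/ε₂ − 1 = 1/0.51 + 1/0.34 − 1 = 3.902.
T₁⁴ − T₂⁴ = 1.33×10^12 − 2.10×10^11 = 1.12×10^12 K⁴.
q = 5.67×10⁻⁸ × 1.12×10^12 / 3.902 = 16200 W/m².
Q = q·A = 16200 × 0.74 = 12000 W.

Q ≈ 12000 W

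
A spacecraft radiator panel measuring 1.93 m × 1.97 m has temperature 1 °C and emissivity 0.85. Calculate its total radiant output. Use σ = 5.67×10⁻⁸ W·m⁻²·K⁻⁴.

P ≈ 1030 W

A = 1.93 × 1.97 = 3.80 m².
1 °C = 274 K.
Stefan–Boltzmann: P = εσAT⁴ = 0.85 × 5.67×10⁻⁸ × 3.80 × (274)⁴ = 0.85 × 5.67×10⁻⁸ × 3.80 × 5.64×10^9.
P = 1030 W.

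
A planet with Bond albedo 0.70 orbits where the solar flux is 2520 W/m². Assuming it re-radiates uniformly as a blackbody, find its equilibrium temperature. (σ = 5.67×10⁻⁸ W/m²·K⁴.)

Power absorbed = (1−a)S·πR²; power emitted = 4πR²σT⁴. Equating and cancelling πR²:
T = ((1−a)S / 4σ)^(1/4) = (756 / (4 × 5.67×10⁻⁸))^(1/4) = (3.33×10^9)^(1/4).
T = 240 K.

T ≈ 240 K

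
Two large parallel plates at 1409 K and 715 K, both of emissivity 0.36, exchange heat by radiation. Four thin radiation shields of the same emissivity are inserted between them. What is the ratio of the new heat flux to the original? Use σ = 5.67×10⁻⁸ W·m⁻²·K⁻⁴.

ratio ≈ 0.200

With N identical shields there are N+1 = 5 gaps in series, each with the same radiative resistance, so the flux falls to 1/(N+1) of its unshielded value.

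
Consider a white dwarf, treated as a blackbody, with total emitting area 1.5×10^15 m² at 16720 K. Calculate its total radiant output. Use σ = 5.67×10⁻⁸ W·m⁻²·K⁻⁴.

P ≈ 6.65×10^24 W

P = σAT⁴ = 5.67×10⁻⁸ × 1.50×10^15 × (16720)⁴ = 5.67×10⁻⁸ × 1.50×10^15 × 7.82×10^16.
P = 6.65×10^24 W.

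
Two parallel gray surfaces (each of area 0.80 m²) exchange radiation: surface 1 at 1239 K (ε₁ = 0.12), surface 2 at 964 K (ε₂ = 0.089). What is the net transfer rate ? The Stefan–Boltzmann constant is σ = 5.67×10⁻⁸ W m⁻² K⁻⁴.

Q ≈ 3650 W

For two large parallel gray plates, q = σ(T₁⁴ − T₂⁴) / (1/ε₁ + 1/ε₂ − 1).
1/ε₁ + 1/ε₂ − 1 = 1/0.12 + 1/0.089 − 1 = 18.57.
T₁⁴ − T₂⁴ = 2.36×10^12 − 8.64×10^11 = 1.49×10^12 K⁴.
q = 5.67×10⁻⁸ × 1.49×10^12 / 18.57 = 4560 W/m².
Q = q·A = 4560 × 0.80 = 3650 W.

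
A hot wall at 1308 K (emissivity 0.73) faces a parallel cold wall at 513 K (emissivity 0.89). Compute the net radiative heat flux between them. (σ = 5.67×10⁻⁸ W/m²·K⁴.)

q ≈ 1.08×10^5 W/m²

For two large parallel gray plates, q = σ(T₁⁴ − T₂⁴) / (1/ε₁ + 1/ε₂ − 1).
1/ε₁ + 1/ε₂ − 1 = 1/0.73 + 1/0.89 − 1 = 1.493.
T₁⁴ − T₂⁴ = 2.93×10^12 − 6.93×10^10 = 2.86×10^12 K⁴.
q = 5.67×10⁻⁸ × 2.86×10^12 / 1.493 = 1.08×10^5 W/m².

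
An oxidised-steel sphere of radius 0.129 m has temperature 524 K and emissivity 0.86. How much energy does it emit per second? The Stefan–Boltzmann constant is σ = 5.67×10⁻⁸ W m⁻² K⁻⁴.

A = 4πr² = 4π × (0.129)² = 0.209 m².
P = εσAT⁴ = 0.86 × 5.67×10⁻⁸ × 0.209 × (524)⁴ = 0.86 × 5.67×10⁻⁸ × 0.209 × 7.54×10^10.
P = 769 W.

P ≈ 769 W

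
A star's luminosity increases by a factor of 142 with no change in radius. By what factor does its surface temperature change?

P ∝ T⁴ ⇒ T ∝ P^(1/4), so T scales by (142)^(1/4) = 3.45.

factor ≈ 3.45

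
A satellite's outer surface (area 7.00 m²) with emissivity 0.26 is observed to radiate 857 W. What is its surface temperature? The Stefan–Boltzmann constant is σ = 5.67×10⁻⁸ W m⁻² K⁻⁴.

T ≈ 302 K

From P = εσAT⁴, T = (P / εσA)^(1/4) = (857 / (0.26 × 5.67×10⁻⁸ × 7.00))^(1/4).
T = (8.30×10^9)^(1/4) = 302 K.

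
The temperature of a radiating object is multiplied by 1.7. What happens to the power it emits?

factor ≈ 8.35

P ∝ T⁴, so the power scales as (1.7)⁴ = 8.35.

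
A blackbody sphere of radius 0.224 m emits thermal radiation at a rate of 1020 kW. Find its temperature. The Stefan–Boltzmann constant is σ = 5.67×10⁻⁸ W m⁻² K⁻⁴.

A = 4πr² = 4π × (0.224)² = 0.631 m².
From P = σAT⁴, T = (P / σA)^(1/4) = (1.02×10^6 / (5.67×10⁻⁸ × 0.631))^(1/4).
T = (2.85×10^13)^(1/4) = 2310 K.

T ≈ 2310 K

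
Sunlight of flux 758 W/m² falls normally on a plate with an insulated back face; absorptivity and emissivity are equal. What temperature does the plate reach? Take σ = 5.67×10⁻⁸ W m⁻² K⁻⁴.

T ≈ 340 K

Absorbed flux αS = emitted flux εσT⁴ (one radiating face); with α = ε, T = (S/σ)^(1/4).
T = (758 / 5.67×10⁻⁸)^(1/4) = (1.34×10^10)^(1/4).
T = 340 K.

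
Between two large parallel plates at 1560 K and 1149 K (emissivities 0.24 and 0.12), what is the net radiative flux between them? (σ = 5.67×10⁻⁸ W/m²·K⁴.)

For two large parallel gray plates, q = σ(T₁⁴ − T₂⁴) / (1/ε₁ + 1/ε₂ − 1).
1/ε₁ + 1/ε₂ − 1 = 1/0.24 + 1/0.12 − 1 = 11.50.
T₁⁴ − T₂⁴ = 5.92×10^12 − 1.74×10^12 = 4.18×10^12 K⁴.
q = 5.67×10⁻⁸ × 4.18×10^12 / 11.50 = 20600 W/m².

q ≈ 20600 W/m²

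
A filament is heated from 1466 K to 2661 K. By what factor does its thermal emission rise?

P ∝ T⁴, so the ratio is (2661/1466)⁴ = (1.815)⁴ = 10.9.

ratio ≈ 10.9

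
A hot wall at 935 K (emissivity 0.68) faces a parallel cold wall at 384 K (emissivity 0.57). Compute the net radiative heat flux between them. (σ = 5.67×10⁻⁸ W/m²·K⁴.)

For two large parallel gray plates, q = σ(T₁⁴ − T₂⁴) / (1/ε₁ + 1/ε₂ − 1).
1/ε₁ + 1/ε₂ − 1 = 1/0.68 + 1/0.57 − 1 = 2.225.
T₁⁴ − T₂⁴ = 7.64×10^11 − 2.17×10^10 = 7.43×10^11 K⁴.
q = 5.67×10⁻⁸ × 7.43×10^11 / 2.225 = 18900 W/m².

q ≈ 18900 W/m²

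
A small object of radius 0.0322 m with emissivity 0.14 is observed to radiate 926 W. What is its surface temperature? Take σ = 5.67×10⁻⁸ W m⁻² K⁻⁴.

T ≈ 1730 K

A = 4πr² = 4π × (0.0322)² = 0.0130 m².
From P = εσAT⁴, T = (P / εσA)^(1/4) = (926 / (0.14 × 5.67×10⁻⁸ × 0.0130))^(1/4).
T = (8.95×10^12)^(1/4) = 1730 K.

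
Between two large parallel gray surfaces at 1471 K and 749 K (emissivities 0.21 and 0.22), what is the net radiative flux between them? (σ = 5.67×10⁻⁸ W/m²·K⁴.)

q ≈ 29800 W/m²

For two large parallel gray plates, q = σ(T₁⁴ − T₂⁴) / (1/ε₁ + 1/ε₂ − 1).
1/ε₁ + 1/ε₂ − 1 = 1/0.21 + 1/0.22 − 1 = 8.307.
T₁⁴ − T₂⁴ = 4.68×10^12 − 3.15×10^11 = 4.37×10^12 K⁴.
q = 5.67×10⁻⁸ × 4.37×10^12 / 8.307 = 29800 W/m².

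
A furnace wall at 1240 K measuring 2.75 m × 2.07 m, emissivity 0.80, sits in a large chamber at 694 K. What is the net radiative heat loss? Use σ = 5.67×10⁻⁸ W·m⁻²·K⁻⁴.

Q ≈ 5.51×10^5 W

A = 2.75 × 2.07 = 5.69 m².
Q = εσA(T⁴ − T_s⁴). T⁴ − T_s⁴ = (1240)⁴ − (694)⁴ = 2.36×10^12 − 2.32×10^11 = 2.13×10^12 K⁴.
Q = 0.80 × 5.67×10⁻⁸ × 5.69 × 2.13×10^12 = 5.51×10^5 W.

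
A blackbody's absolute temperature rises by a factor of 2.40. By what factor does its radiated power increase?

factor ≈ 33.2

P ∝ T⁴, so the power scales as (2.40)⁴ = 33.2.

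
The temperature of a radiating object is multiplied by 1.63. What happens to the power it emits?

factor ≈ 7.06

P ∝ T⁴, so the power scales as (1.63)⁴ = 7.06.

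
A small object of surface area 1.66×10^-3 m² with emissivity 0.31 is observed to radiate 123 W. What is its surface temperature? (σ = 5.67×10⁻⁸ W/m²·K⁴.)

From P = εσAT⁴, T = (P / εσA)^(1/4) = (123 / (0.31 × 5.67×10⁻⁸ × 1.66×10^-3))^(1/4).
T = (4.22×10^12)^(1/4) = 1430 K.

T ≈ 1430 K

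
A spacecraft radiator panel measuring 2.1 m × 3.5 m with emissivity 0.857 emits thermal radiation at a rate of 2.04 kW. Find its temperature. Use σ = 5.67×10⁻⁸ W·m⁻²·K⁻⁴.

T ≈ 275 K

A = 2.1 × 3.5 = 7.35 m².
From P = εσAT⁴, T = (P / εσA)^(1/4) = (2040 / (0.857 × 5.67×10⁻⁸ × 7.35))^(1/4).
T = (5.71×10^9)^(1/4) = 275 K.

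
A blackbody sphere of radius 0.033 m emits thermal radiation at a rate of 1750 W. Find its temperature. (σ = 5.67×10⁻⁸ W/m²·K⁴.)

A = 4πr² = 4π × (0.033)² = 0.0137 m².
From P = σAT⁴, T = (P / σA)^(1/4) = (1750 / (5.67×10⁻⁸ × 0.0137))^(1/4).
T = (2.26×10^12)^(1/4) = 1230 K.

T ≈ 1230 K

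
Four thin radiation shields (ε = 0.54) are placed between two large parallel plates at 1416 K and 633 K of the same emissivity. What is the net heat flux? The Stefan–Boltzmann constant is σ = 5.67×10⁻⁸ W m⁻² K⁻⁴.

Each of the 5 gaps contributes resistance (2/ε − 1) = 2/0.54 − 1 = 2.704; total = 13.52.
q = σ(T₁⁴ − T₂⁴) / 13.52 = 5.67×10⁻⁸ × 3.86×10^12 / 13.52 = 16200 W/m².

q ≈ 16200 W/m²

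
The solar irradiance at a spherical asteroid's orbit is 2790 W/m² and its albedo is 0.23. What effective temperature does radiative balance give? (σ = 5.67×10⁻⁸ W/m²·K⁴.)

Power absorbed = (1−a)S·πR²; power emitted = 4πR²σT⁴. Equating and cancelling πR²:
T = ((1−a)S / 4σ)^(1/4) = (2150 / (4 × 5.67×10⁻⁸))^(1/4) = (9.47×10^9)^(1/4).
T = 312 K.

T ≈ 312 K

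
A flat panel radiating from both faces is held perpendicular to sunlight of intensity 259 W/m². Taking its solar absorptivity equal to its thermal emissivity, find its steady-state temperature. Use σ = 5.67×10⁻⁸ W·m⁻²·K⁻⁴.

Absorbed flux αS = emitted flux 2εσT⁴ per unit area; with α = ε this gives T = (S/2σ)^(1/4).
T = (259 / (2 × 5.67×10⁻⁸))^(1/4) = (2.28×10^9)^(1/4).
T = 219 K.

T ≈ 219 K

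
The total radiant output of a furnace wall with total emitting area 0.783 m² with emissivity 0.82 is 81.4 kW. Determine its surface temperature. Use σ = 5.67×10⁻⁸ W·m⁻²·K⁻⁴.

From P = εσAT⁴, T = (P / εσA)^(1/4) = (81400 / (0.82 × 5.67×10⁻⁸ × 0.783))^(1/4).
T = (2.24×10^12)^(1/4) = 1220 K.

T ≈ 1220 K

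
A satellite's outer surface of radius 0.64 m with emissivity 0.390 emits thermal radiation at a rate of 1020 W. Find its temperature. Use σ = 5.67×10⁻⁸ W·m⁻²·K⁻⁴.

A = 4πr² = 4π × (0.64)² = 5.15 m².
From P = εσAT⁴, T = (P / εσA)^(1/4) = (1020 / (0.390 × 5.67×10⁻⁸ × 5.15))^(1/4).
T = (8.96×10^9)^(1/4) = 308 K.

T ≈ 308 K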